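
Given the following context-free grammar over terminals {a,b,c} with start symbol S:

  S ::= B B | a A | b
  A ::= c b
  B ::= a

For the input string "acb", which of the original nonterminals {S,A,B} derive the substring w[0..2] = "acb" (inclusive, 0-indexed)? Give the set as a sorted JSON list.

Convert to CNF:
  S -> B B | T2 A | b
  A -> T0 T1
  B -> a
  T0 -> c
  T1 -> b
  T2 -> a

Fill CYK table bottom-up, restricted to cells inside w[0..2]:
  cell(0,0) a: {B,T2}  orig:{B}
  cell(1,1) c: {T0}  orig:{}
  cell(2,2) b: {S,T1}  orig:{S}
  cell(0,1) ac: ∅
  cell(1,2) cb: {A}
  cell(0,2) acb: {S}

Original NTs in T[0,2] deriving "acb": ["S"]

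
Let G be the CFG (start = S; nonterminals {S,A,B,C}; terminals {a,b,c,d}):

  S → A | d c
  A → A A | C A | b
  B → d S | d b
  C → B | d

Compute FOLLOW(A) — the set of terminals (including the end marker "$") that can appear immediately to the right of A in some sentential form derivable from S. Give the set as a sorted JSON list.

FIRST iteration:
round 1:
  A via A→b: +{b}
  B via B→d S: +{d}
  C via C→B: +{d}
  S via S→A: +{b}
  S via S→d c: +{d}
  FIRST[S]={b,d}  FIRST[A]={b}  FIRST[B]={d}  FIRST[C]={d}
round 2:
  A via A→C A: +{d}
  FIRST[S]={b,d}  FIRST[A]={b,d}  FIRST[B]={d}  FIRST[C]={d}
round 3: done
  FIRST[S]={b,d}  FIRST[A]={b,d}  FIRST[B]={d}  FIRST[C]={d}

FOLLOW sets:
initialize: $ ∈ FOLLOW(S)
[1]
  A→A A: FOLLOW(A) ⊇ FIRST(A) = {b,d}; new: +{b,d}
  A→C A: FOLLOW(C) ⊇ FIRST(A) = {b,d}; new: +{b,d}
  C→B: FOLLOW(B) ⊇ FOLLOW(C) ⊇ {b,d}; new: +{b,d}
  S→A: FOLLOW(A) ⊇ FOLLOW(S) ⊇ {$}; new: +{$}
  FOLLOW(S)={$}  FOLLOW(A)={$,b,d}  FOLLOW(B)={b,d}  FOLLOW(C)={b,d}
[2]
  B→d S: FOLLOW(S) ⊇ FOLLOW(B) ⊇ {b,d}; new: +{b,d}
  FOLLOW(S)={$,b,d}  FOLLOW(A)={$,b,d}  FOLLOW(B)={b,d}  FOLLOW(C)={b,d}
[3] (stable)
  FOLLOW(S)={$,b,d}  FOLLOW(A)={$,b,d}  FOLLOW(B)={b,d}  FOLLOW(C)={b,d}

FOLLOW(A) = ["$", "b", "d"]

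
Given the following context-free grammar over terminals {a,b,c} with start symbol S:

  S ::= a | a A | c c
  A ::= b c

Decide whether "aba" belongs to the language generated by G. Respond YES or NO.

CNF form of G:
  S -> T1 T1 | T2 A | a
  A -> T0 T1
  T0 -> b
  T1 -> c
  T2 -> a

CYK table (by increasing span):
  cell(0,0) a: {S,T2}  orig:{S}
  cell(1,1) b: {T0}  orig:{}
  cell(2,2) a: {S,T2}  orig:{S}
  cell(0,1) ab: ∅
  cell(1,2) ba: ∅
  cell(0,2) aba: ∅

S ∉ T[0,2] ⇒ NO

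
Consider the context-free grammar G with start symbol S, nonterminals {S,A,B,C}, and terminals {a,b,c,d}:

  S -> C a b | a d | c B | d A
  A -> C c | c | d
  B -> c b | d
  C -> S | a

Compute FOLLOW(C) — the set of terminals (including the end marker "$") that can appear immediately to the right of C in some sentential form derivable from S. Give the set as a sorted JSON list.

Compute FIRST by fixpoint:
round 1:
  A via A→c: +{c}
  A via A→d: +{d}
  B via B→c b: +{c}
  B via B→d: +{d}
  C via C→a: +{a}
  S via S→C a b: +{a}
  S via S→c B: +{c}
  S via S→d A: +{d}
  FIRST(S)={a,c,d}  FIRST(A)={c,d}  FIRST(B)={c,d}  FIRST(C)={a}
round 2:
  A via A→C c: +{a}
  C via C→S: +{c,d}
  FIRST(S)={a,c,d}  FIRST(A)={a,c,d}  FIRST(B)={c,d}  FIRST(C)={a,c,d}
round 3: done
  FIRST(S)={a,c,d}  FIRST(A)={a,c,d}  FIRST(B)={c,d}  FIRST(C)={a,c,d}

FOLLOW iteration:
initialize: $ ∈ FOLLOW(S)
pass 1:
  A→C c: FOLLOW(C) ⊇ FIRST(c) = {c}; new: +{c}
  C→S: FOLLOW(S) ⊇ FOLLOW(C) ⊇ {c}; new: +{c}
  S→C a b: FOLLOW(C) ⊇ FIRST(a) = {a}; new: +{a}
  S→c B: FOLLOW(B) ⊇ FOLLOW(S) ⊇ {$,c}; new: +{$,c}
  S→d A: FOLLOW(A) ⊇ FOLLOW(S) ⊇ {$,c}; new: +{$,c}
  S: {$,c}  A: {$,c}  B: {$,c}  C: {a,c}
pass 2:
  C→S: FOLLOW(S) ⊇ FOLLOW(C) ⊇ {a,c}; new: +{a}
  S→c B: FOLLOW(B) ⊇ FOLLOW(S) ⊇ {$,a,c}; new: +{a}
  S→d A: FOLLOW(A) ⊇ FOLLOW(S) ⊇ {$,a,c}; new: +{a}
  S: {$,a,c}  A: {$,a,c}  B: {$,a,c}  C: {a,c}
pass 3: (stable)
  S: {$,a,c}  A: {$,a,c}  B: {$,a,c}  C: {a,c}

FOLLOW(C) = ["a", "c"]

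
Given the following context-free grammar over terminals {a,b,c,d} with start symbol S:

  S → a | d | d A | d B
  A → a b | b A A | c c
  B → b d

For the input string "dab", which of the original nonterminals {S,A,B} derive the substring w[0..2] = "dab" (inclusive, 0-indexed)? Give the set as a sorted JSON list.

CNF form of G:
  S -> T3 A | T3 B | a | d
  A -> T0 T1 | T1 X4 | T2 T2
  B -> T1 T3
  T0 -> a
  T1 -> b
  T2 -> c
  T3 -> d
  X4 -> A A

CYK fill (cells [i..j] with 0 ≤ i ≤ j ≤ 2 only):
  [0..0]={S,T3}  "d"  orig:{S}
  [1..1]={S,T0}  "a"  orig:{S}
  [2..2]={T1}  "b"  orig:{}
  [0..1]=∅  "da"
  [1..2]={A}  "ab"
  [0..2]={S}  "dab"

Original NTs in T[0,2] deriving "dab": ["S"]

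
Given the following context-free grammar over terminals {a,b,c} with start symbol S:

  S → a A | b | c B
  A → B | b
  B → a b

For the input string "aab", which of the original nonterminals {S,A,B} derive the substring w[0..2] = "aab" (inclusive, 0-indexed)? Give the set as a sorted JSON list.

Convert to CNF:
  S -> T0 A | T2 B | b
  A -> T0 T1 | b
  B -> T0 T1
  T0 -> a
  T1 -> b
  T2 -> c

CYK fill, restricted to cells inside w[0..2]:
  [0..0]={T0}  "a"  orig:{}
  [1..1]={T0}  "a"  orig:{}
  [2..2]={A,S,T1}  "b"  orig:{A,S}
  [0..1]=∅  "aa"
  [1..2]={A,B,S}  "ab"
  [0..2]={S}  "aab"

Original NTs in T[0,2] deriving "aab": ["S"]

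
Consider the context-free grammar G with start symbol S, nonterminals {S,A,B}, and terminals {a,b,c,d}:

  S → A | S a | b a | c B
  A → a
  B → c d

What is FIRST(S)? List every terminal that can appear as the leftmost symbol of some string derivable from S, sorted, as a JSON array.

FIRST iteration:
iter 1:
  A via A→a: +{a}
  B via B→c d: +{c}
  S via S→A: +{a}
  S via S→b a: +{b}
  S via S→c B: +{c}
  FIRST[S]={a,b,c}  FIRST[A]={a}  FIRST[B]={c}
iter 2: (no change)
  FIRST[S]={a,b,c}  FIRST[A]={a}  FIRST[B]={c}

FIRST(S) = ["a", "b", "c"]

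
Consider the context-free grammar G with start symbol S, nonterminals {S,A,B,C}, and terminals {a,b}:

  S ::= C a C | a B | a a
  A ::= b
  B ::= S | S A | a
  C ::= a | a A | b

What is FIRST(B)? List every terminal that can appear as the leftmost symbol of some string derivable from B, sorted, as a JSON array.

FIRST iteration:
[1]
  A via A→b: +{b}
  B via B→a: +{a}
  C via C→a: +{a}
  C via C→b: +{b}
  S via S→C a C: +{a,b}
  FIRST[S]={a,b}  FIRST[A]={b}  FIRST[B]={a}  FIRST[C]={a,b}
[2]
  B via B→S: +{b}
  FIRST[S]={a,b}  FIRST[A]={b}  FIRST[B]={a,b}  FIRST[C]={a,b}
[3] done
  FIRST[S]={a,b}  FIRST[A]={b}  FIRST[B]={a,b}  FIRST[C]={a,b}

FIRST(B) = ["a", "b"]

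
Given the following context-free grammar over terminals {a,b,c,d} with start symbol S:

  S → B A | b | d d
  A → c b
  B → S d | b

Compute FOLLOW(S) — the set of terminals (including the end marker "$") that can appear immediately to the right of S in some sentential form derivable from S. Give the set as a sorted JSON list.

FIRST sets, iterate to fixpoint:
[1]
  A via A→c b: +{c}
  B via B→b: +{b}
  S via S→B A: +{b}
  S via S→d d: +{d}
  S: {b,d}  A: {c}  B: {b}
[2]
  B via B→S d: +{d}
  S: {b,d}  A: {c}  B: {b,d}
[3] — fixpoint
  S: {b,d}  A: {c}  B: {b,d}

FOLLOW sets:
seed FOLLOW(S) with $
pass 1:
  B→S d: FOLLOW(S) ⊇ FIRST(d) = {d}; new: +{d}
  S→B A: FOLLOW(B) ⊇ FIRST(A) = {c}; new: +{c}
  S→B A: FOLLOW(A) ⊇ FOLLOW(S) ⊇ {$,d}; new: +{$,d}
  FOLLOW(S)={$,d}  FOLLOW(A)={$,d}  FOLLOW(B)={c}
pass 2: — fixpoint
  FOLLOW(S)={$,d}  FOLLOW(A)={$,d}  FOLLOW(B)={c}

FOLLOW(S) = ["$", "d"]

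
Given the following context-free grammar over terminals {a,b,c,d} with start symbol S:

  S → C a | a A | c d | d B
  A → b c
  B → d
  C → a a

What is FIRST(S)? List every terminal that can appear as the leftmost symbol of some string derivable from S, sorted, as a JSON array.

FIRST iteration:
iter 1:
  A via A→b c: +{b}
  B via B→d: +{d}
  C via C→a a: +{a}
  S via S→C a: +{a}
  S via S→c d: +{c}
  S via S→d B: +{d}
  S: {a,c,d}  A: {b}  B: {d}  C: {a}
iter 2: (no change)
  S: {a,c,d}  A: {b}  B: {d}  C: {a}

FIRST(S) = ["a", "c", "d"]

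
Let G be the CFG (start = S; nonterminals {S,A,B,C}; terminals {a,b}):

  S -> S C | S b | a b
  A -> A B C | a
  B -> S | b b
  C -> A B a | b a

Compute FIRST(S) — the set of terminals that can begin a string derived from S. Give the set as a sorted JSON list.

FIRST sets, iterate to fixpoint:
round 1:
  A via A→a: +{a}
  B via B→b b: +{b}
  C via C→A B a: +{a}
  C via C→b a: +{b}
  S via S→a b: +{a}
  S: {a}  A: {a}  B: {b}  C: {a,b}
round 2:
  B via B→S: +{a}
  S: {a}  A: {a}  B: {a,b}  C: {a,b}
round 3: — fixpoint
  S: {a}  A: {a}  B: {a,b}  C: {a,b}

FIRST(S) = ["a"]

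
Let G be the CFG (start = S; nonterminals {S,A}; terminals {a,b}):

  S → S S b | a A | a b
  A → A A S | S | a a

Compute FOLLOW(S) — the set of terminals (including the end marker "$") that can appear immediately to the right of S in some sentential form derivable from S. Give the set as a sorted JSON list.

FIRST iteration:
pass 1:
  A via A→a a: +{a}
  S via S→a A: +{a}
  S: {a}  A: {a}
pass 2: (no change)
  S: {a}  A: {a}

FOLLOW sets:
initialize: $ ∈ FOLLOW(S)
iter 1:
  A→A A S: FOLLOW(A) ⊇ FIRST(A) = {a}; new: +{a}
  A→A A S: FOLLOW(S) ⊇ FOLLOW(A) ⊇ {a}; new: +{a}
  S→S S b: FOLLOW(S) ⊇ FIRST(b) = {b}; new: +{b}
  S→a A: FOLLOW(A) ⊇ FOLLOW(S) ⊇ {$,a,b}; new: +{$,b}
  FOLLOW[S]={$,a,b}  FOLLOW[A]={$,a,b}
iter 2: done
  FOLLOW[S]={$,a,b}  FOLLOW[A]={$,a,b}

FOLLOW(S) = ["$", "a", "b"]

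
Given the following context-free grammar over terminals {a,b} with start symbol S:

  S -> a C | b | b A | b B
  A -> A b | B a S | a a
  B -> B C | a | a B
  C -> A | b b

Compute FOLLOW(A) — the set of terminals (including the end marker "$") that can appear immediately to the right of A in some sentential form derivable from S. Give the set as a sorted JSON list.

FIRST iteration:
round 1:
  A via A→a a: +{a}
  B via B→a: +{a}
  C via C→A: +{a}
  C via C→b b: +{b}
  S via S→a C: +{a}
  S via S→b: +{b}
  FIRST(S)={a,b}  FIRST(A)={a}  FIRST(B)={a}  FIRST(C)={a,b}
round 2: — fixpoint
  FIRST(S)={a,b}  FIRST(A)={a}  FIRST(B)={a}  FIRST(C)={a,b}

FOLLOW iteration:
seed FOLLOW(S) with $
[1]
  A→A b: FOLLOW(A) ⊇ FIRST(b) = {b}; new: +{b}
  A→B a S: FOLLOW(B) ⊇ FIRST(a) = {a}; new: +{a}
  A→B a S: FOLLOW(S) ⊇ FOLLOW(A) ⊇ {b}; new: +{b}
  B→B C: FOLLOW(B) ⊇ FIRST(C) = {a,b}; new: +{b}
  B→B C: FOLLOW(C) ⊇ FOLLOW(B) ⊇ {a,b}; new: +{a,b}
  C→A: FOLLOW(A) ⊇ FOLLOW(C) ⊇ {a,b}; new: +{a}
  S→a C: FOLLOW(C) ⊇ FOLLOW(S) ⊇ {$,b}; new: +{$}
  S→b A: FOLLOW(A) ⊇ FOLLOW(S) ⊇ {$,b}; new: +{$}
  S→b B: FOLLOW(B) ⊇ FOLLOW(S) ⊇ {$,b}; new: +{$}
  FOLLOW(S)={$,b}  FOLLOW(A)={$,a,b}  FOLLOW(B)={$,a,b}  FOLLOW(C)={$,a,b}
[2]
  A→B a S: FOLLOW(S) ⊇ FOLLOW(A) ⊇ {$,a,b}; new: +{a}
  FOLLOW(S)={$,a,b}  FOLLOW(A)={$,a,b}  FOLLOW(B)={$,a,b}  FOLLOW(C)={$,a,b}
[3] — fixpoint
  FOLLOW(S)={$,a,b}  FOLLOW(A)={$,a,b}  FOLLOW(B)={$,a,b}  FOLLOW(C)={$,a,b}

FOLLOW(A) = ["$", "a", "b"]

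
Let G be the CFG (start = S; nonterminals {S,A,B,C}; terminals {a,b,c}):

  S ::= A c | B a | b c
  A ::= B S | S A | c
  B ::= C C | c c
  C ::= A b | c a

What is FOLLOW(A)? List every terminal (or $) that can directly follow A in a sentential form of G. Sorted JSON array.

Compute FIRST by fixpoint:
pass 1:
  A via A→c: +{c}
  B via B→c c: +{c}
  C via C→A b: +{c}
  S via S→A c: +{c}
  S via S→b c: +{b}
  FIRST[S]={b,c}  FIRST[A]={c}  FIRST[B]={c}  FIRST[C]={c}
pass 2:
  A via A→S A: +{b}
  C via C→A b: +{b}
  FIRST[S]={b,c}  FIRST[A]={b,c}  FIRST[B]={c}  FIRST[C]={b,c}
pass 3:
  B via B→C C: +{b}
  FIRST[S]={b,c}  FIRST[A]={b,c}  FIRST[B]={b,c}  FIRST[C]={b,c}
pass 4: (no change)
  FIRST[S]={b,c}  FIRST[A]={b,c}  FIRST[B]={b,c}  FIRST[C]={b,c}

FOLLOW iteration:
FOLLOW(S) := {$}
iter 1:
  A→B S: FOLLOW(B) ⊇ FIRST(S) = {b,c}; new: +{b,c}
  A→S A: FOLLOW(S) ⊇ FIRST(A) = {b,c}; new: +{b,c}
  B→C C: FOLLOW(C) ⊇ FIRST(C) = {b,c}; new: +{b,c}
  C→A b: FOLLOW(A) ⊇ FIRST(b) = {b}; new: +{b}
  S→A c: FOLLOW(A) ⊇ FIRST(c) = {c}; new: +{c}
  S→B a: FOLLOW(B) ⊇ FIRST(a) = {a}; new: +{a}
  FOLLOW[S]={$,b,c}  FOLLOW[A]={b,c}  FOLLOW[B]={a,b,c}  FOLLOW[C]={b,c}
iter 2:
  B→C C: FOLLOW(C) ⊇ FOLLOW(B) ⊇ {a,b,c}; new: +{a}
  FOLLOW[S]={$,b,c}  FOLLOW[A]={b,c}  FOLLOW[B]={a,b,c}  FOLLOW[C]={a,b,c}
iter 3: — fixpoint
  FOLLOW[S]={$,b,c}  FOLLOW[A]={b,c}  FOLLOW[B]={a,b,c}  FOLLOW[C]={a,b,c}

FOLLOW(A) = ["b", "c"]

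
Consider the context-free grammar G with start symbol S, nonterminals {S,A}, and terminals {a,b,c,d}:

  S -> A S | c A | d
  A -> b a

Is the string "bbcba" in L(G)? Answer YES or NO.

Convert to CNF:
  S -> A S | T2 A | d
  A -> T0 T1
  T0 -> b
  T1 -> a
  T2 -> c

Fill CYK table bottom-up:
  [0..0]={T0}  "b"  orig:{}
  [1..1]={T0}  "b"  orig:{}
  [2..2]={T2}  "c"  orig:{}
  [3..3]={T0}  "b"  orig:{}
  [4..4]={T1}  "a"  orig:{}
  [0..1]=∅  "bb"
  [1..2]=∅  "bc"
  [2..3]=∅  "cb"
  [3..4]={A}  "ba"
  [0..2]=∅  "bbc"
  [1..3]=∅  "bcb"
  [2..4]={S}  "cba"
  [0..3]=∅  "bbcb"
  [1..4]=∅  "bcba"
  [0..4]=∅  "bbcba"

S ∉ T[0,4] ⇒ NO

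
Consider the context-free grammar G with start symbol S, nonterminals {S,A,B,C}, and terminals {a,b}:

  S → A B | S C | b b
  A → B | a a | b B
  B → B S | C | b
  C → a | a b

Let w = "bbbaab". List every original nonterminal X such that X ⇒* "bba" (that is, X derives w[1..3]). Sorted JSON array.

Convert to CNF:
  S -> A B | S C | T1 T1
  A -> B S | T0 T0 | T0 T1 | T1 B | a | b
  B -> B S | T0 T1 | a | b
  C -> T0 T1 | a
  T0 -> a
  T1 -> b

Fill CYK table bottom-up, restricted to cells inside w[1..3]:
  cell(1,1) b: {A,B,T1}  orig:{A,B}
  cell(2,2) b: {A,B,T1}  orig:{A,B}
  cell(3,3) a: {A,B,C,T0}  orig:{A,B,C}
  cell(1,2) bb: {A,S}
  cell(2,3) ba: {A,S}
  cell(1,3) bba: {A,B,S}

Original NTs in T[1,3] deriving "bba": ["A", "B", "S"]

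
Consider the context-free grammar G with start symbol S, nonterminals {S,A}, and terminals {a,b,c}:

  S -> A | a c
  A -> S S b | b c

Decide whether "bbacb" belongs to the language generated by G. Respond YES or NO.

Convert to CNF:
  S -> S X4 | T0 T1 | T2 T1
  A -> S X3 | T0 T1
  T0 -> b
  T1 -> c
  T2 -> a
  X3 -> S T0
  X4 -> S T0

Fill CYK table bottom-up:
  [0..0]={T0}  "b"  orig:{}
  [1..1]={T0}  "b"  orig:{}
  [2..2]={T2}  "a"  orig:{}
  [3..3]={T1}  "c"  orig:{}
  [4..4]={T0}  "b"  orig:{}
  [0..1]=∅  "bb"
  [1..2]=∅  "ba"
  [2..3]={S}  "ac"
  [3..4]=∅  "cb"
  [0..2]=∅  "bba"
  [1..3]=∅  "bac"
  [2..4]={X3,X4}  "acb"  orig:{}
  [0..3]=∅  "bbac"
  [1..4]=∅  "bacb"
  [0..4]=∅  "bbacb"

S ∉ T[0,4] ⇒ NO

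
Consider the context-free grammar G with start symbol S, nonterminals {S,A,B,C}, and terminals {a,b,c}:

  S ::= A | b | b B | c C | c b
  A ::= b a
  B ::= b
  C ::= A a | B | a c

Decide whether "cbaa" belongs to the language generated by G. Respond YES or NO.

Convert to CNF:
  S -> T0 B | T0 T1 | T2 C | T2 T0 | b
  A -> T0 T1
  B -> b
  C -> A T1 | T1 T2 | b
  T0 -> b
  T1 -> a
  T2 -> c

CYK fill:
  [0..0]={T2}  "c"  orig:{}
  [1..1]={B,C,S,T0}  "b"  orig:{B,C,S}
  [2..2]={T1}  "a"  orig:{}
  [3..3]={T1}  "a"  orig:{}
  [0..1]={S}  "cb"
  [1..2]={A,S}  "ba"
  [2..3]=∅  "aa"
  [0..2]=∅  "cba"
  [1..3]={C}  "baa"
  [0..3]={S}  "cbaa"

S ∈ T[0,3] ⇒ YES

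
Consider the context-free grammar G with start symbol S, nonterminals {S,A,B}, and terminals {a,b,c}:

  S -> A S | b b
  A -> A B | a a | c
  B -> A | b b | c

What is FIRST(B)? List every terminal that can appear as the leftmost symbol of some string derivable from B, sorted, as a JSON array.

FIRST iteration:
[1]
  A via A→a a: +{a}
  A via A→c: +{c}
  B via B→A: +{a,c}
  B via B→b b: +{b}
  S via S→A S: +{a,c}
  S via S→b b: +{b}
  FIRST[S]={a,b,c}  FIRST[A]={a,c}  FIRST[B]={a,b,c}
[2] — fixpoint
  FIRST[S]={a,b,c}  FIRST[A]={a,c}  FIRST[B]={a,b,c}

FIRST(B) = ["a", "b", "c"]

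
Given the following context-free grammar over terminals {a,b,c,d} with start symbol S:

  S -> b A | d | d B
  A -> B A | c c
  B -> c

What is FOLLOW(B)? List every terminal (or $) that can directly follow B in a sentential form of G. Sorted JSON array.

Compute FIRST by fixpoint:
round 1:
  A via A→c c: +{c}
  B via B→c: +{c}
  S via S→b A: +{b}
  S via S→d: +{d}
  FIRST[S]={b,d}  FIRST[A]={c}  FIRST[B]={c}
round 2: (no change)
  FIRST[S]={b,d}  FIRST[A]={c}  FIRST[B]={c}

Compute FOLLOW by fixpoint:
seed FOLLOW(S) with $
iter 1:
  A→B A: FOLLOW(B) ⊇ FIRST(A) = {c}; new: +{c}
  S→b A: FOLLOW(A) ⊇ FOLLOW(S) ⊇ {$}; new: +{$}
  S→d B: FOLLOW(B) ⊇ FOLLOW(S) ⊇ {$}; new: +{$}
  FOLLOW[S]={$}  FOLLOW[A]={$}  FOLLOW[B]={$,c}
iter 2: (no change)
  FOLLOW[S]={$}  FOLLOW[A]={$}  FOLLOW[B]={$,c}

FOLLOW(B) = ["$", "c"]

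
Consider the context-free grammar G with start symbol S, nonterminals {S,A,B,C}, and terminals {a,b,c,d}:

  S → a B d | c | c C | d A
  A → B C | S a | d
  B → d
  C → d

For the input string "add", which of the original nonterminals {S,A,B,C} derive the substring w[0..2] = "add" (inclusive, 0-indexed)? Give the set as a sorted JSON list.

CNF form of G:
  S -> T0 X3 | T1 A | T2 C | c
  A -> B C | S T0 | d
  B -> d
  C -> d
  T0 -> a
  T1 -> d
  T2 -> c
  X3 -> B T1

Fill CYK table bottom-up, restricted to cells inside w[0..2]:
  cell(0,0) a: {T0}  orig:{}
  cell(1,1) d: {A,B,C,T1}  orig:{A,B,C}
  cell(2,2) d: {A,B,C,T1}  orig:{A,B,C}
  cell(0,1) ad: ∅
  cell(1,2) dd: {A,S,X3}  orig:{A,S}
  cell(0,2) add: {S}

Original NTs in T[0,2] deriving "add": ["S"]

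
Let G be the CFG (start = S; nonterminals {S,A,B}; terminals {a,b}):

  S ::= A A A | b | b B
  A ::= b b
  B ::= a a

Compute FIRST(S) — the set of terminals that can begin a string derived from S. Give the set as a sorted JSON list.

FIRST iteration:
[1]
  A via A→b b: +{b}
  B via B→a a: +{a}
  S via S→A A A: +{b}
  FIRST[S]={b}  FIRST[A]={b}  FIRST[B]={a}
[2] — fixpoint
  FIRST[S]={b}  FIRST[A]={b}  FIRST[B]={a}

FIRST(S) = ["b"]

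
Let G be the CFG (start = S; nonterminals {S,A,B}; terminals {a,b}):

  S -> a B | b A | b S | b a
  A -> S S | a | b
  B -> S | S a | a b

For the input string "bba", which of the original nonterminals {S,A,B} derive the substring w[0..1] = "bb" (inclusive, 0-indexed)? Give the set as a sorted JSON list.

Convert to CNF:
  S -> T0 B | T1 A | T1 S | T1 T0
  A -> S S | a | b
  B -> S T0 | T0 B | T0 T1 | T1 A | T1 S | T1 T0
  T0 -> a
  T1 -> b

CYK fill, restricted to cells inside w[0..1]:
  T[0,0] 'b' = {A,T1}  orig:{A}
  T[1,1] 'b' = {A,T1}  orig:{A}
  T[0,1] 'bb' = {B,S}

Original NTs in T[0,1] deriving "bb": ["B", "S"]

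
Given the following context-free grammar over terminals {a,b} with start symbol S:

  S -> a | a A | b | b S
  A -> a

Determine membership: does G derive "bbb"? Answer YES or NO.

CNF form of G:
  S -> T0 A | T1 S | a | b
  A -> a
  T0 -> a
  T1 -> b

CYK table (by increasing span):
  cell(0,0) b: {S,T1}  orig:{S}
  cell(1,1) b: {S,T1}  orig:{S}
  cell(2,2) b: {S,T1}  orig:{S}
  cell(0,1) bb: {S}
  cell(1,2) bb: {S}
  cell(0,2) bbb: {S}

S ∈ T[0,2] ⇒ YES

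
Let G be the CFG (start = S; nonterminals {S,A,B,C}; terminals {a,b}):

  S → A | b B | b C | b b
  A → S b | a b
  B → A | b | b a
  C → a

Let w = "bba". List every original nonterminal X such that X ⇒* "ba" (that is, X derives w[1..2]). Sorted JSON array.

Convert to CNF:
  S -> S T0 | T0 B | T0 C | T0 T0 | T1 T0
  A -> S T0 | T1 T0
  B -> S T0 | T0 T1 | T1 T0 | b
  C -> a
  T0 -> b
  T1 -> a

Fill CYK table bottom-up, restricted to cells inside w[1..2]:
  [1..1]={B,T0}  "b"  orig:{B}
  [2..2]={C,T1}  "a"  orig:{C}
  [1..2]={B,S}  "ba"

Original NTs in T[1,2] deriving "ba": ["B", "S"]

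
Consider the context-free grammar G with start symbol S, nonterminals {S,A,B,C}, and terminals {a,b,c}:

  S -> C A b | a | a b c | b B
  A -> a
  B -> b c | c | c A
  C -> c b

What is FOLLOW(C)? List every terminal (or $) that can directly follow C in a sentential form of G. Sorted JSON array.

Compute FIRST by fixpoint:
iter 1:
  A via A→a: +{a}
  B via B→b c: +{b}
  B via B→c: +{c}
  C via C→c b: +{c}
  S via S→C A b: +{c}
  S via S→a: +{a}
  S via S→b B: +{b}
  S: {a,b,c}  A: {a}  B: {b,c}  C: {c}
iter 2: (no change)
  S: {a,b,c}  A: {a}  B: {b,c}  C: {c}

FOLLOW iteration:
seed FOLLOW(S) with $
iter 1:
  S→C A b: FOLLOW(C) ⊇ FIRST(A) = {a}; new: +{a}
  S→C A b: FOLLOW(A) ⊇ FIRST(b) = {b}; new: +{b}
  S→b B: FOLLOW(B) ⊇ FOLLOW(S) ⊇ {$}; new: +{$}
  S: {$}  A: {b}  B: {$}  C: {a}
iter 2:
  B→c A: FOLLOW(A) ⊇ FOLLOW(B) ⊇ {$}; new: +{$}
  S: {$}  A: {$,b}  B: {$}  C: {a}
iter 3: done
  S: {$}  A: {$,b}  B: {$}  C: {a}

FOLLOW(C) = ["a"]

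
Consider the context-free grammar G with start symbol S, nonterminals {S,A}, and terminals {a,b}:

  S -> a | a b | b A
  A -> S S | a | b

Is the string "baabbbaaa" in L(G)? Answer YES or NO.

CNF form of G:
  S -> T0 T1 | T1 A | a
  A -> S S | a | b
  T0 -> a
  T1 -> b

CYK table (by increasing span):
  cell(0,0) b: {A,T1}  orig:{A}
  cell(1,1) a: {A,S,T0}  orig:{A,S}
  cell(2,2) a: {A,S,T0}  orig:{A,S}
  cell(3,3) b: {A,T1}  orig:{A}
  cell(4,4) b: {A,T1}  orig:{A}
  cell(5,5) b: {A,T1}  orig:{A}
  cell(6,6) a: {A,S,T0}  orig:{A,S}
  cell(7,7) a: {A,S,T0}  orig:{A,S}
  cell(8,8) a: {A,S,T0}  orig:{A,S}
  cell(0,1) ba: {S}
  cell(1,2) aa: {A}
  cell(2,3) ab: {S}
  cell(3,4) bb: {S}
  cell(4,5) bb: {S}
  cell(5,6) ba: {S}
  cell(6,7) aa: {A}
  cell(7,8) aa: {A}
  cell(0,2) baa: {A,S}
  cell(1,3) aab: {A}
  cell(2,4) abb: {A}
  cell(3,5) bbb: ∅
  cell(4,6) bba: {A}
  cell(5,7) baa: {A,S}
  cell(6,8) aaa: ∅
  cell(0,3) baab: {A,S}
  cell(1,4) aabb: ∅
  cell(2,5) abbb: {A}
  cell(3,6) bbba: {A,S}
  cell(4,7) bbaa: {S}
  cell(5,8) baaa: {A}
  cell(0,4) baabb: {A}
  cell(1,5) aabbb: ∅
  cell(2,6) abbba: {A}
  cell(3,7) bbbaa: {A}
  cell(4,8) bbaaa: {A,S}
  cell(0,5) baabbb: {A}
  cell(1,6) aabbba: ∅
  cell(2,7) abbbaa: {A}
  cell(3,8) bbbaaa: {S}
  cell(0,6) baabbba: {A}
  cell(1,7) aabbbaa: ∅
  cell(2,8) abbbaaa: {A}
  cell(0,7) baabbbaa: {A}
  cell(1,8) aabbbaaa: ∅
  cell(0,8) baabbbaaa: {A}

S ∉ T[0,8] ⇒ NO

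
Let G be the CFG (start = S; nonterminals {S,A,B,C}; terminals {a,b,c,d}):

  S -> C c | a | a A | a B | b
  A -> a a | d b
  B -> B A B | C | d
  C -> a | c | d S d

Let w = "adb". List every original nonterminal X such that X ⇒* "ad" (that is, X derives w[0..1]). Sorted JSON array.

CNF form of G:
  S -> C T3 | T0 A | T0 B | a | b
  A -> T0 T0 | T1 T2
  B -> B X4 | T1 X5 | a | c | d
  C -> T1 X6 | a | c
  T0 -> a
  T1 -> d
  T2 -> b
  T3 -> c
  X4 -> A B
  X5 -> S T1
  X6 -> S T1

CYK fill (cells [i..j] with 0 ≤ i ≤ j ≤ 1 only):
  [0..0]={B,C,S,T0}  "a"  orig:{B,C,S}
  [1..1]={B,T1}  "d"  orig:{B}
  [0..1]={S,X5,X6}  "ad"  orig:{S}

Original NTs in T[0,1] deriving "ad": ["S"]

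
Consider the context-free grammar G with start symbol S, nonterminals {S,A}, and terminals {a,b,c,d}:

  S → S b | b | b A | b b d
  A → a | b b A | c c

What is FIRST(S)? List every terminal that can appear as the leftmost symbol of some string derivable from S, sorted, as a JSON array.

FIRST sets, iterate to fixpoint:
pass 1:
  A via A→a: +{a}
  A via A→b b A: +{b}
  A via A→c c: +{c}
  S via S→b: +{b}
  S: {b}  A: {a,b,c}
pass 2: done
  S: {b}  A: {a,b,c}

FIRST(S) = ["b"]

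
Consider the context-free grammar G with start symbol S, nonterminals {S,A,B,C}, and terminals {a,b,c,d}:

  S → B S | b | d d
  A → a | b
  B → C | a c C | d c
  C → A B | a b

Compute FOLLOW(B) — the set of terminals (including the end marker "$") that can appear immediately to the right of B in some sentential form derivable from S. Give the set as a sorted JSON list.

FIRST sets, iterate to fixpoint:
[1]
  A via A→a: +{a}
  A via A→b: +{b}
  B via B→a c C: +{a}
  B via B→d c: +{d}
  C via C→A B: +{a,b}
  S via S→B S: +{a,d}
  S via S→b: +{b}
  FIRST[S]={a,b,d}  FIRST[A]={a,b}  FIRST[B]={a,d}  FIRST[C]={a,b}
[2]
  B via B→C: +{b}
  FIRST[S]={a,b,d}  FIRST[A]={a,b}  FIRST[B]={a,b,d}  FIRST[C]={a,b}
[3] (stable)
  FIRST[S]={a,b,d}  FIRST[A]={a,b}  FIRST[B]={a,b,d}  FIRST[C]={a,b}

Compute FOLLOW by fixpoint:
initialize: $ ∈ FOLLOW(S)
[1]
  C→A B: FOLLOW(A) ⊇ FIRST(B) = {a,b,d}; new: +{a,b,d}
  S→B S: FOLLOW(B) ⊇ FIRST(S) = {a,b,d}; new: +{a,b,d}
  S: {$}  A: {a,b,d}  B: {a,b,d}  C: {}
[2]
  B→C: FOLLOW(C) ⊇ FOLLOW(B) ⊇ {a,b,d}; new: +{a,b,d}
  S: {$}  A: {a,b,d}  B: {a,b,d}  C: {a,b,d}
[3] (stable)
  S: {$}  A: {a,b,d}  B: {a,b,d}  C: {a,b,d}

FOLLOW(B) = ["a", "b", "d"]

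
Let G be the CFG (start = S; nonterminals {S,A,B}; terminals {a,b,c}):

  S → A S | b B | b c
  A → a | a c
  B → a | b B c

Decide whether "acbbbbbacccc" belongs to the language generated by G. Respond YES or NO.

CNF form of G:
  S -> A S | T2 B | T2 T1
  A -> T0 T1 | a
  B -> T2 X3 | a
  T0 -> a
  T1 -> c
  T2 -> b
  X3 -> B T1

CYK table (by increasing span):
  cell(0,0) a: {A,B,T0}  orig:{A,B}
  cell(1,1) c: {T1}  orig:{}
  cell(2,2) b: {T2}  orig:{}
  cell(3,3) b: {T2}  orig:{}
  cell(4,4) b: {T2}  orig:{}
  cell(5,5) b: {T2}  orig:{}
  cell(6,6) b: {T2}  orig:{}
  cell(7,7) a: {A,B,T0}  orig:{A,B}
  cell(8,8) c: {T1}  orig:{}
  cell(9,9) c: {T1}  orig:{}
  cell(10,10) c: {T1}  orig:{}
  cell(11,11) c: {T1}  orig:{}
  cell(0,1) ac: {A,X3}  orig:{A}
  cell(1,2) cb: ∅
  cell(2,3) bb: ∅
  cell(3,4) bb: ∅
  cell(4,5) bb: ∅
  cell(5,6) bb: ∅
  cell(6,7) ba: {S}
  cell(7,8) ac: {A,X3}  orig:{A}
  cell(8,9) cc: ∅
  cell(9,10) cc: ∅
  cell(10,11) cc: ∅
  cell(0,2) acb: ∅
  cell(1,3) cbb: ∅
  cell(2,4) bbb: ∅
  cell(3,5) bbb: ∅
  cell(4,6) bbb: ∅
  cell(5,7) bba: ∅
  cell(6,8) bac: {B}
  cell(7,9) acc: ∅
  cell(8,10) ccc: ∅
  cell(9,11) ccc: ∅
  cell(0,3) acbb: ∅
  cell(1,4) cbbb: ∅
  cell(2,5) bbbb: ∅
  cell(3,6) bbbb: ∅
  cell(4,7) bbba: ∅
  cell(5,8) bbac: {S}
  cell(6,9) bacc: {X3}  orig:{}
  cell(7,10) accc: ∅
  cell(8,11) cccc: ∅
  cell(0,4) acbbb: ∅
  cell(1,5) cbbbb: ∅
  cell(2,6) bbbbb: ∅
  cell(3,7) bbbba: ∅
  cell(4,8) bbbac: ∅
  cell(5,9) bbacc: {B}
  cell(6,10) baccc: ∅
  cell(7,11) acccc: ∅
  cell(0,5) acbbbb: ∅
  cell(1,6) cbbbbb: ∅
  cell(2,7) bbbbba: ∅
  cell(3,8) bbbbac: ∅
  cell(4,9) bbbacc: {S}
  cell(5,10) bbaccc: {X3}  orig:{}
  cell(6,11) bacccc: ∅
  cell(0,6) acbbbbb: ∅
  cell(1,7) cbbbbba: ∅
  cell(2,8) bbbbbac: ∅
  cell(3,9) bbbbacc: ∅
  cell(4,10) bbbaccc: {B}
  cell(5,11) bbacccc: ∅
  cell(0,7) acbbbbba: ∅
  cell(1,8) cbbbbbac: ∅
  cell(2,9) bbbbbacc: ∅
  cell(3,10) bbbbaccc: {S}
  cell(4,11) bbbacccc: {X3}  orig:{}
  cell(0,8) acbbbbbac: ∅
  cell(1,9) cbbbbbacc: ∅
  cell(2,10) bbbbbaccc: ∅
  cell(3,11) bbbbacccc: {B}
  cell(0,9) acbbbbbacc: ∅
  cell(1,10) cbbbbbaccc: ∅
  cell(2,11) bbbbbacccc: {S}
  cell(0,10) acbbbbbaccc: ∅
  cell(1,11) cbbbbbacccc: ∅
  cell(0,11) acbbbbbacccc: {S}

S ∈ T[0,11] ⇒ YES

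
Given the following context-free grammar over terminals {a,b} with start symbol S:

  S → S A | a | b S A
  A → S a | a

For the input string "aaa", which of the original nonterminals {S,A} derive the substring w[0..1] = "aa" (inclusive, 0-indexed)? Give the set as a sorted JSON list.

Convert to CNF:
  S -> S A | T1 X2 | a
  A -> S T0 | a
  T0 -> a
  T1 -> b
  X2 -> S A

CYK table (by increasing span) (cells [i..j] with 0 ≤ i ≤ j ≤ 1 only):
  T[0,0] 'a' = {A,S,T0}  orig:{A,S}
  T[1,1] 'a' = {A,S,T0}  orig:{A,S}
  T[0,1] 'aa' = {A,S,X2}  orig:{A,S}

Original NTs in T[0,1] deriving "aa": ["A", "S"]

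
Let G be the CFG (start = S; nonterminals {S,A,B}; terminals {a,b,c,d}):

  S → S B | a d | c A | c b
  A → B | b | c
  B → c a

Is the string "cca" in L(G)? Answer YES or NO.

Convert to CNF:
  S -> S B | T0 A | T0 T3 | T1 T2
  A -> T0 T1 | b | c
  B -> T0 T1
  T0 -> c
  T1 -> a
  T2 -> d
  T3 -> b

Fill CYK table bottom-up:
  T[0,0] 'c' = {A,T0}  orig:{A}
  T[1,1] 'c' = {A,T0}  orig:{A}
  T[2,2] 'a' = {T1}  orig:{}
  T[0,1] 'cc' = {S}
  T[1,2] 'ca' = {A,B}
  T[0,2] 'cca' = {S}

S ∈ T[0,2] ⇒ YES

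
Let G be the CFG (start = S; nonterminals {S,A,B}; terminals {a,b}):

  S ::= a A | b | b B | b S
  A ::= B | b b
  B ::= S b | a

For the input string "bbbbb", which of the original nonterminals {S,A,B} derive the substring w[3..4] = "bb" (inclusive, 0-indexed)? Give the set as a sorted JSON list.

Convert to CNF:
  S -> T0 B | T0 S | T1 A | b
  A -> S T0 | T0 T0 | a
  B -> S T0 | a
  T0 -> b
  T1 -> a

CYK fill, restricted to cells inside w[3..4]:
  [3..3]={S,T0}  "b"  orig:{S}
  [4..4]={S,T0}  "b"  orig:{S}
  [3..4]={A,B,S}  "bb"

Original NTs in T[3,4] deriving "bb": ["A", "B", "S"]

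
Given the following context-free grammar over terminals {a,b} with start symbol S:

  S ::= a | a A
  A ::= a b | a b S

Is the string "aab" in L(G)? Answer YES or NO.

Convert to CNF:
  S -> T0 A | a
  A -> T0 T1 | T0 X2
  T0 -> a
  T1 -> b
  X2 -> T1 S

CYK fill:
  T[0,0] 'a' = {S,T0}  orig:{S}
  T[1,1] 'a' = {S,T0}  orig:{S}
  T[2,2] 'b' = {T1}  orig:{}
  T[0,1] 'aa' = ∅
  T[1,2] 'ab' = {A}
  T[0,2] 'aab' = {S}

S ∈ T[0,2] ⇒ YES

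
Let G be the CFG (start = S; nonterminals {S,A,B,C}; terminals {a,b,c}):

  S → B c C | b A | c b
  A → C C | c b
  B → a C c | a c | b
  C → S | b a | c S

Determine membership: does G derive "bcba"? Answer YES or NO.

Convert to CNF:
  S -> B X5 | T0 T1 | T1 A
  A -> C C | T0 T1
  B -> T2 T0 | T2 X3 | b
  C -> B X4 | T0 S | T0 T1 | T1 A | T1 T2
  T0 -> c
  T1 -> b
  T2 -> a
  X3 -> C T0
  X4 -> T0 C
  X5 -> T0 C

CYK fill:
  [0..0]={B,T1}  "b"  orig:{B}
  [1..1]={T0}  "c"  orig:{}
  [2..2]={B,T1}  "b"  orig:{B}
  [3..3]={T2}  "a"  orig:{}
  [0..1]=∅  "bc"
  [1..2]={A,C,S}  "cb"
  [2..3]={C}  "ba"
  [0..2]={C,S}  "bcb"
  [1..3]={X4,X5}  "cba"  orig:{}
  [0..3]={C,S}  "bcba"

S ∈ T[0,3] ⇒ YES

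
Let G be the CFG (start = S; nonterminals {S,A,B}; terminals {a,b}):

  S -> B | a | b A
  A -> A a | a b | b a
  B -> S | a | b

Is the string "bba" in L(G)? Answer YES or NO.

Convert to CNF:
  S -> T1 A | a | b
  A -> A T0 | T0 T1 | T1 T0
  B -> T1 A | a | b
  T0 -> a
  T1 -> b

Fill CYK table bottom-up:
  cell(0,0) b: {B,S,T1}  orig:{B,S}
  cell(1,1) b: {B,S,T1}  orig:{B,S}
  cell(2,2) a: {B,S,T0}  orig:{B,S}
  cell(0,1) bb: ∅
  cell(1,2) ba: {A}
  cell(0,2) bba: {B,S}

S ∈ T[0,2] ⇒ YES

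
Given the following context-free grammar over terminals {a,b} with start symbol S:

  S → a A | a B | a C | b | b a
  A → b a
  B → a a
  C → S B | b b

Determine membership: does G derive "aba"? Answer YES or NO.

CNF form of G:
  S -> T0 T1 | T1 A | T1 B | T1 C | b
  A -> T0 T1
  B -> T1 T1
  C -> S B | T0 T0
  T0 -> b
  T1 -> a

CYK fill:
  cell(0,0) a: {T1}  orig:{}
  cell(1,1) b: {S,T0}  orig:{S}
  cell(2,2) a: {T1}  orig:{}
  cell(0,1) ab: ∅
  cell(1,2) ba: {A,S}
  cell(0,2) aba: {S}

S ∈ T[0,2] ⇒ YES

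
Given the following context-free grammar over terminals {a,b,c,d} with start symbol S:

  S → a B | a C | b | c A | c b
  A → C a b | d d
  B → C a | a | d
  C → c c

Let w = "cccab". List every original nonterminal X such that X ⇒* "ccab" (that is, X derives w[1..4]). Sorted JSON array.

Convert to CNF:
  S -> T0 B | T0 C | T3 A | T3 T1 | b
  A -> C X4 | T2 T2
  B -> C T0 | a | d
  C -> T3 T3
  T0 -> a
  T1 -> b
  T2 -> d
  T3 -> c
  X4 -> T0 T1

Fill CYK table bottom-up (cells [i..j] with 1 ≤ i ≤ j ≤ 4 only):
  T[1,1] 'c' = {T3}  orig:{}
  T[2,2] 'c' = {T3}  orig:{}
  T[3,3] 'a' = {B,T0}  orig:{B}
  T[4,4] 'b' = {S,T1}  orig:{S}
  T[1,2] 'cc' = {C}
  T[2,3] 'ca' = ∅
  T[3,4] 'ab' = {X4}  orig:{}
  T[1,3] 'cca' = {B}
  T[2,4] 'cab' = ∅
  T[1,4] 'ccab' = {A}

Original NTs in T[1,4] deriving "ccab": ["A"]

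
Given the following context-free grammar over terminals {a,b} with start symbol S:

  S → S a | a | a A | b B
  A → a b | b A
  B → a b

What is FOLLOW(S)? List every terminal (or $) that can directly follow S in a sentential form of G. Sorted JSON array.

FIRST sets, iterate to fixpoint:
[1]
  A via A→a b: +{a}
  A via A→b A: +{b}
  B via B→a b: +{a}
  S via S→a: +{a}
  S via S→b B: +{b}
  S: {a,b}  A: {a,b}  B: {a}
[2] (stable)
  S: {a,b}  A: {a,b}  B: {a}

FOLLOW iteration:
initialize: $ ∈ FOLLOW(S)
[1]
  S→S a: FOLLOW(S) ⊇ FIRST(a) = {a}; new: +{a}
  S→a A: FOLLOW(A) ⊇ FOLLOW(S) ⊇ {$,a}; new: +{$,a}
  S→b B: FOLLOW(B) ⊇ FOLLOW(S) ⊇ {$,a}; new: +{$,a}
  S: {$,a}  A: {$,a}  B: {$,a}
[2] — fixpoint
  S: {$,a}  A: {$,a}  B: {$,a}

FOLLOW(S) = ["$", "a"]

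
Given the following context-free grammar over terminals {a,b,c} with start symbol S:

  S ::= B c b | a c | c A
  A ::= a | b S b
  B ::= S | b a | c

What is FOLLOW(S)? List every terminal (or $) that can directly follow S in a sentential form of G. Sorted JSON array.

FIRST iteration:
pass 1:
  A via A→a: +{a}
  A via A→b S b: +{b}
  B via B→b a: +{b}
  B via B→c: +{c}
  S via S→B c b: +{b,c}
  S via S→a c: +{a}
  S: {a,b,c}  A: {a,b}  B: {b,c}
pass 2:
  B via B→S: +{a}
  S: {a,b,c}  A: {a,b}  B: {a,b,c}
pass 3: — fixpoint
  S: {a,b,c}  A: {a,b}  B: {a,b,c}

FOLLOW iteration:
FOLLOW(S) := {$}
round 1:
  A→b S b: FOLLOW(S) ⊇ FIRST(b) = {b}; new: +{b}
  S→B c b: FOLLOW(B) ⊇ FIRST(c) = {c}; new: +{c}
  S→c A: FOLLOW(A) ⊇ FOLLOW(S) ⊇ {$,b}; new: +{$,b}
  FOLLOW[S]={$,b}  FOLLOW[A]={$,b}  FOLLOW[B]={c}
round 2:
  B→S: FOLLOW(S) ⊇ FOLLOW(B) ⊇ {c}; new: +{c}
  S→c A: FOLLOW(A) ⊇ FOLLOW(S) ⊇ {$,b,c}; new: +{c}
  FOLLOW[S]={$,b,c}  FOLLOW[A]={$,b,c}  FOLLOW[B]={c}
round 3: (stable)
  FOLLOW[S]={$,b,c}  FOLLOW[A]={$,b,c}  FOLLOW[B]={c}

FOLLOW(S) = ["$", "b", "c"]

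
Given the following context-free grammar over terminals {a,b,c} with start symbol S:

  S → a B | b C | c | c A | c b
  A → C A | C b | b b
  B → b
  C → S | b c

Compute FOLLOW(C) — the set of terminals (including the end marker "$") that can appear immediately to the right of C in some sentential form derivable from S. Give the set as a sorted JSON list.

FIRST sets, iterate to fixpoint:
[1]
  A via A→b b: +{b}
  B via B→b: +{b}
  C via C→b c: +{b}
  S via S→a B: +{a}
  S via S→b C: +{b}
  S via S→c: +{c}
  FIRST[S]={a,b,c}  FIRST[A]={b}  FIRST[B]={b}  FIRST[C]={b}
[2]
  C via C→S: +{a,c}
  FIRST[S]={a,b,c}  FIRST[A]={b}  FIRST[B]={b}  FIRST[C]={a,b,c}
[3]
  A via A→C A: +{a,c}
  FIRST[S]={a,b,c}  FIRST[A]={a,b,c}  FIRST[B]={b}  FIRST[C]={a,b,c}
[4] — fixpoint
  FIRST[S]={a,b,c}  FIRST[A]={a,b,c}  FIRST[B]={b}  FIRST[C]={a,b,c}

FOLLOW sets:
FOLLOW(S) := {$}
round 1:
  A→C A: FOLLOW(C) ⊇ FIRST(A) = {a,b,c}; new: +{a,b,c}
  C→S: FOLLOW(S) ⊇ FOLLOW(C) ⊇ {a,b,c}; new: +{a,b,c}
  S→a B: FOLLOW(B) ⊇ FOLLOW(S) ⊇ {$,a,b,c}; new: +{$,a,b,c}
  S→b C: FOLLOW(C) ⊇ FOLLOW(S) ⊇ {$,a,b,c}; new: +{$}
  S→c A: FOLLOW(A) ⊇ FOLLOW(S) ⊇ {$,a,b,c}; new: +{$,a,b,c}
  S: {$,a,b,c}  A: {$,a,b,c}  B: {$,a,b,c}  C: {$,a,b,c}
round 2: (stable)
  S: {$,a,b,c}  A: {$,a,b,c}  B: {$,a,b,c}  C: {$,a,b,c}

FOLLOW(C) = ["$", "a", "b", "c"]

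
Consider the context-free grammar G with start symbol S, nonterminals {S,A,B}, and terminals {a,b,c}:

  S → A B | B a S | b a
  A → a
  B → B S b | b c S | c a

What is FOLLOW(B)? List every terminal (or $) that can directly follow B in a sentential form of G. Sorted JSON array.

Compute FIRST by fixpoint:
pass 1:
  A via A→a: +{a}
  B via B→b c S: +{b}
  B via B→c a: +{c}
  S via S→A B: +{a}
  S via S→B a S: +{b,c}
  FIRST[S]={a,b,c}  FIRST[A]={a}  FIRST[B]={b,c}
pass 2: done
  FIRST[S]={a,b,c}  FIRST[A]={a}  FIRST[B]={b,c}

Compute FOLLOW by fixpoint:
seed FOLLOW(S) with $
iter 1:
  B→B S b: FOLLOW(B) ⊇ FIRST(S) = {a,b,c}; new: +{a,b,c}
  B→B S b: FOLLOW(S) ⊇ FIRST(b) = {b}; new: +{b}
  B→b c S: FOLLOW(S) ⊇ FOLLOW(B) ⊇ {a,b,c}; new: +{a,c}
  S→A B: FOLLOW(A) ⊇ FIRST(B) = {b,c}; new: +{b,c}
  S→A B: FOLLOW(B) ⊇ FOLLOW(S) ⊇ {$,a,b,c}; new: +{$}
  FOLLOW[S]={$,a,b,c}  FOLLOW[A]={b,c}  FOLLOW[B]={$,a,b,c}
iter 2: (stable)
  FOLLOW[S]={$,a,b,c}  FOLLOW[A]={b,c}  FOLLOW[B]={$,a,b,c}

FOLLOW(B) = ["$", "a", "b", "c"]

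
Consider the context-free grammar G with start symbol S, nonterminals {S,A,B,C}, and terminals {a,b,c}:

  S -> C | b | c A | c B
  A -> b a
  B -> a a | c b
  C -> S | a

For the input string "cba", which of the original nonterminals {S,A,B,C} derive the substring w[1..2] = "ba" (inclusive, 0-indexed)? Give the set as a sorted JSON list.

CNF form of G:
  S -> T2 A | T2 B | a | b
  A -> T0 T1
  B -> T1 T1 | T2 T0
  C -> T2 A | T2 B | a | b
  T0 -> b
  T1 -> a
  T2 -> c

CYK table (by increasing span) — only the sub-triangle for w[1..2]:
  cell(1,1) b: {C,S,T0}  orig:{C,S}
  cell(2,2) a: {C,S,T1}  orig:{C,S}
  cell(1,2) ba: {A}

Original NTs in T[1,2] deriving "ba": ["A"]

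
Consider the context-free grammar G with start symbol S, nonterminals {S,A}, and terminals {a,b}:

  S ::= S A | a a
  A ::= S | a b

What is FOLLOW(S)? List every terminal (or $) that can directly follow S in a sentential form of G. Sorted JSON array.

FIRST sets, iterate to fixpoint:
[1]
  A via A→a b: +{a}
  S via S→a a: +{a}
  S: {a}  A: {a}
[2] (no change)
  S: {a}  A: {a}

FOLLOW sets:
initialize: $ ∈ FOLLOW(S)
pass 1:
  S→S A: FOLLOW(S) ⊇ FIRST(A) = {a}; new: +{a}
  S→S A: FOLLOW(A) ⊇ FOLLOW(S) ⊇ {$,a}; new: +{$,a}
  S: {$,a}  A: {$,a}
pass 2: done
  S: {$,a}  A: {$,a}

FOLLOW(S) = ["$", "a"]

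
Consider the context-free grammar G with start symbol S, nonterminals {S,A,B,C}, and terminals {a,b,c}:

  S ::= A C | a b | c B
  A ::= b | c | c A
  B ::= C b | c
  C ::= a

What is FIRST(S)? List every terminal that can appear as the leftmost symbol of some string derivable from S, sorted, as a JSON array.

FIRST iteration:
pass 1:
  A via A→b: +{b}
  A via A→c: +{c}
  B via B→c: +{c}
  C via C→a: +{a}
  S via S→A C: +{b,c}
  S via S→a b: +{a}
  FIRST(S)={a,b,c}  FIRST(A)={b,c}  FIRST(B)={c}  FIRST(C)={a}
pass 2:
  B via B→C b: +{a}
  FIRST(S)={a,b,c}  FIRST(A)={b,c}  FIRST(B)={a,c}  FIRST(C)={a}
pass 3: (no change)
  FIRST(S)={a,b,c}  FIRST(A)={b,c}  FIRST(B)={a,c}  FIRST(C)={a}

FIRST(S) = ["a", "b", "c"]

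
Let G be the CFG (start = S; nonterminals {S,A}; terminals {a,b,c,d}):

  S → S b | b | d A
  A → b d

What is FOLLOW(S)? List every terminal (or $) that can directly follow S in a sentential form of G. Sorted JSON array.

Compute FIRST by fixpoint:
iter 1:
  A via A→b d: +{b}
  S via S→b: +{b}
  S via S→d A: +{d}
  FIRST[S]={b,d}  FIRST[A]={b}
iter 2: — fixpoint
  FIRST[S]={b,d}  FIRST[A]={b}

FOLLOW iteration:
seed FOLLOW(S) with $
iter 1:
  S→S b: FOLLOW(S) ⊇ FIRST(b) = {b}; new: +{b}
  S→d A: FOLLOW(A) ⊇ FOLLOW(S) ⊇ {$,b}; new: +{$,b}
  FOLLOW[S]={$,b}  FOLLOW[A]={$,b}
iter 2: (no change)
  FOLLOW[S]={$,b}  FOLLOW[A]={$,b}

FOLLOW(S) = ["$", "b"]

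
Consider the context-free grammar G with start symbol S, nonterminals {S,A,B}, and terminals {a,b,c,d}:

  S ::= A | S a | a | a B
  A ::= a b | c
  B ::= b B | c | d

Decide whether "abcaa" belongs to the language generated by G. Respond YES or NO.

CNF form of G:
  S -> S T0 | T0 B | T0 T1 | a | c
  A -> T0 T1 | c
  B -> T1 B | c | d
  T0 -> a
  T1 -> b

Fill CYK table bottom-up:
  [0..0]={S,T0}  "a"  orig:{S}
  [1..1]={T1}  "b"  orig:{}
  [2..2]={A,B,S}  "c"
  [3..3]={S,T0}  "a"  orig:{S}
  [4..4]={S,T0}  "a"  orig:{S}
  [0..1]={A,S}  "ab"
  [1..2]={B}  "bc"
  [2..3]={S}  "ca"
  [3..4]={S}  "aa"
  [0..2]={S}  "abc"
  [1..3]=∅  "bca"
  [2..4]={S}  "caa"
  [0..3]={S}  "abca"
  [1..4]=∅  "bcaa"
  [0..4]={S}  "abcaa"

S ∈ T[0,4] ⇒ YES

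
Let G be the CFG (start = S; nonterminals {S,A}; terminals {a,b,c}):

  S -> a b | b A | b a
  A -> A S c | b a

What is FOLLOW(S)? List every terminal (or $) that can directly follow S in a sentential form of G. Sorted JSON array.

Compute FIRST by fixpoint:
[1]
  A via A→b a: +{b}
  S via S→a b: +{a}
  S via S→b A: +{b}
  FIRST[S]={a,b}  FIRST[A]={b}
[2] done
  FIRST[S]={a,b}  FIRST[A]={b}

FOLLOW iteration:
initialize: $ ∈ FOLLOW(S)
[1]
  A→A S c: FOLLOW(A) ⊇ FIRST(S) = {a,b}; new: +{a,b}
  A→A S c: FOLLOW(S) ⊇ FIRST(c) = {c}; new: +{c}
  S→b A: FOLLOW(A) ⊇ FOLLOW(S) ⊇ {$,c}; new: +{$,c}
  S: {$,c}  A: {$,a,b,c}
[2] done
  S: {$,c}  A: {$,a,b,c}

FOLLOW(S) = ["$", "c"]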